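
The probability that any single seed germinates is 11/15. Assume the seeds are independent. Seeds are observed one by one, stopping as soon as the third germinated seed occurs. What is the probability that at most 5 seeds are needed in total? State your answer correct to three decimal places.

0.878

Finishing within 5 seeds ⇔ at least 3 successes in the first 5. With X ~ Binomial(5, 0.733333), P(Y ≤ 5) = 1 − P(X ≤ 2).
  k=0: C(5,0)·0.733333^0·0.266667^5 = 0.00135
  k=1: C(5,1)·0.733333^1·0.266667^4 = 0.01854
  k=2: C(5,2)·0.733333^2·0.266667^3 = 0.10198
1 − 0.12187 = 0.87813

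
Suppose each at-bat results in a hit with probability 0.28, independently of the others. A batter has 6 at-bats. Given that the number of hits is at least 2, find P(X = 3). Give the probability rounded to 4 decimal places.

X ~ Binomial(6, 0.28). Want P(X=3 | X≥2) = P(X=3) / P(X≥2).
P(X=3) = C(6,3)·0.28^3·0.72^3 = 0.163871
P(X≥2) = 1 − 0.139314 − 0.325066 = 0.535620
Ratio = 0.163871 / 0.535620 = 0.305946

0.3059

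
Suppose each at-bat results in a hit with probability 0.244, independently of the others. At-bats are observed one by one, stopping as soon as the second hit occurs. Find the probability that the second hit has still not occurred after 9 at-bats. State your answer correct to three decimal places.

0.315

Needing more than 9 at-bats ⇔ fewer than 2 successes in the first 9. With X ~ Binomial(9, 0.244), P(Y > 9) = P(X ≤ 1).
  k=0: C(9,0)·0.244^0·0.756^9 = 0.08067
  k=1: C(9,1)·0.244^1·0.756^8 = 0.23432
P(X ≤ 1) = 0.31499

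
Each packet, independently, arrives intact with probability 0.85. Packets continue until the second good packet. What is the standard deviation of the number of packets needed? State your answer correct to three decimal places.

0.644

Y = total packets until the second success; negative binomial with r=2, p=0.85.
SD(Y) = √[r(1−p)/p²] = √(0.41522) = 0.64438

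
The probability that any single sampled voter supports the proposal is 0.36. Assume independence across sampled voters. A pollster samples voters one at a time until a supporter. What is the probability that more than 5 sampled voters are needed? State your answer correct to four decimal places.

0.1074

Y = number of sampled voters to the first success; geometric, p = 0.36.
P(Y > 5) = P(first 5 all fail) = (1−p)^5 = 0.107374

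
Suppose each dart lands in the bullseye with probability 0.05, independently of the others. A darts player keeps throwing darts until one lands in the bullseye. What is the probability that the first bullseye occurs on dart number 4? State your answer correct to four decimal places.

Geometric (trials to first success), p = 0.05.
P(Y = 4) = (1−p)^3 · p = 0.85737 · 0.05 = 0.042869

0.0429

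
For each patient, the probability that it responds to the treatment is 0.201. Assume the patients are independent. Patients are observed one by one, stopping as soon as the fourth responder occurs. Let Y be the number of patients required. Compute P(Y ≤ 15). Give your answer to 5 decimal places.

Finishing within 15 patients ⇔ at least 4 successes in the first 15. With X ~ Binomial(15, 0.201), P(Y ≤ 15) = 1 − P(X ≤ 3).
  k=0: C(15,0)·0.201^0·0.799^15 = 0.0345304
  k=1: C(15,1)·0.201^1·0.799^14 = 0.1302993
  k=2: C(15,2)·0.201^2·0.799^13 = 0.2294508
  k=3: C(15,3)·0.201^3·0.799^12 = 0.2501272
1 − 0.6444077 = 0.3555923

0.35559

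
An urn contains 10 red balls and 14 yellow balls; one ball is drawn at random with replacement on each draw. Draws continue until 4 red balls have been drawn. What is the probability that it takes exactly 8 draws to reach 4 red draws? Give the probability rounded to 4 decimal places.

Y = trial on which the fourth success occurs; negative binomial, r=4, p=0.416667.
P(Y=8) = C(7,3) · p^4 · (1−p)^4
= 35 · 0.030141 · 0.11579 = 0.122149

0.1221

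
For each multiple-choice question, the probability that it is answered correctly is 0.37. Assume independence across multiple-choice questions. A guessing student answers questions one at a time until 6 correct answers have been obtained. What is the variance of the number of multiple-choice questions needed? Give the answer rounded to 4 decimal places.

27.6114

Y = total multiple-choice questions until the sixth success; negative binomial with r=6, p=0.37.
Var(Y) = r(1−p)/p² = 6·0.63 / 0.37² = 27.611395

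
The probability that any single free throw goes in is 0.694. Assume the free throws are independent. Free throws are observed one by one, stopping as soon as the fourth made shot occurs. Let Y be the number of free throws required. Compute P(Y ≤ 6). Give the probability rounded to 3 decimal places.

0.733

Finishing within 6 free throws ⇔ at least 4 successes in the first 6. With X ~ Binomial(6, 0.694), P(Y ≤ 6) = 1 − P(X ≤ 3).
  k=0: C(6,0)·0.694^0·0.306^6 = 0.00082
  k=1: C(6,1)·0.694^1·0.306^5 = 0.01117
  k=2: C(6,2)·0.694^2·0.306^4 = 0.06334
  k=3: C(6,3)·0.694^3·0.306^3 = 0.19155
1 − 0.26688 = 0.73312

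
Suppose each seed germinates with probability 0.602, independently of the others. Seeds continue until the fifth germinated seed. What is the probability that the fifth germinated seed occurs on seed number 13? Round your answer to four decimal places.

Y = trial on which the fifth success occurs; negative binomial, r=5, p=0.602.
P(Y=13) = C(12,4) · p^5 · (1−p)^8
= 495 · 0.079065 · 0.0006296 = 0.024641

0.0246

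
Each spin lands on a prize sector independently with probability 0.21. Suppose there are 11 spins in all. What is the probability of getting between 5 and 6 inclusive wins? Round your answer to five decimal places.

X ~ Binomial(11, 0.21); P(5 ≤ X ≤ 6) = Σ C(11,k) p^k (1−p)^(11−k) over k:
  k=5: C(11,5)·0.21^5·0.79^6 = 0.0458671
  k=6: C(11,6)·0.21^6·0.79^5 = 0.0121925
Total = 0.0580596

0.05806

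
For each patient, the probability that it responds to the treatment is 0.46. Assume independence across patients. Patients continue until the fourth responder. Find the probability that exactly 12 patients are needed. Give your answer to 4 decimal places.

0.0534

Y = trial on which the fourth success occurs; negative binomial, r=4, p=0.46.
P(Y=12) = C(11,3) · p^4 · (1−p)^8
= 165 · 0.044775 · 0.0072302 = 0.053415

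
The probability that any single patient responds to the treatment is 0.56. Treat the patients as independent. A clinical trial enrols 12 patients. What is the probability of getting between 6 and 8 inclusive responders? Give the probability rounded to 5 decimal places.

0.61181

X ~ Binomial(12, 0.56); P(6 ≤ X ≤ 8) = Σ C(12,k) p^k (1−p)^(12−k) over k:
  k=6: C(12,6)·0.56^6·0.44^6 = 0.2067836
  k=7: C(12,7)·0.56^7·0.44^5 = 0.2255822
  k=8: C(12,8)·0.56^8·0.44^4 = 0.1794404
Total = 0.6118062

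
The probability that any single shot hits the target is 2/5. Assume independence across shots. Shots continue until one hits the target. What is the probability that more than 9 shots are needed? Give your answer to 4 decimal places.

0.0101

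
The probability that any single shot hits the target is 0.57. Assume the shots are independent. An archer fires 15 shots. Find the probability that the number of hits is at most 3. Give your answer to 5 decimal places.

X ~ Binomial(15, 0.57); P(X ≤ 3) = Σ C(15,k) p^k (1−p)^(15−k) over k:
  k=0: C(15,0)·0.57^0·0.43^15 = 0.0000032
  k=1: C(15,1)·0.57^1·0.43^14 = 0.0000632
  k=2: C(15,2)·0.57^2·0.43^13 = 0.0005862
  k=3: C(15,3)·0.57^3·0.43^12 = 0.0033671
Total = 0.0040196

0.00402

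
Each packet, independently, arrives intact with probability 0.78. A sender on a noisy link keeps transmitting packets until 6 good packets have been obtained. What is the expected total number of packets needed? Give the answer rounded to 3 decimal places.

Y = total packets until the sixth success; negative binomial with r=6, p=0.78.
E[Y] = r / p = 6 / 0.78 = 7.69231

7.692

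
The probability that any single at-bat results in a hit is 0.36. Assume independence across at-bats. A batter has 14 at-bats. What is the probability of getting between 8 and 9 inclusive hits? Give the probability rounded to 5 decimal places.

X ~ Binomial(14, 0.36); P(8 ≤ X ≤ 9) = Σ C(14,k) p^k (1−p)^(14−k) over k:
  k=8: C(14,8)·0.36^8·0.64^6 = 0.0582177
  k=9: C(14,9)·0.36^9·0.64^5 = 0.0218316
Total = 0.0800494

0.08005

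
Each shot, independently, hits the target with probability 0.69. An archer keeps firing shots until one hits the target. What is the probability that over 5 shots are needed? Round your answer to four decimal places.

0.0029

Y = number of shots to the first success; geometric, p = 0.69.
P(Y > 5) = P(first 5 all fail) = (1−p)^5 = 0.002863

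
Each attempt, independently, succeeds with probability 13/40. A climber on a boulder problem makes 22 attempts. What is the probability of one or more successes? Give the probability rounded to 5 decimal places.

0.99982

P(at least one) = 1 − P(none) = 1 − (1 − 0.325)^22
= 1 − 0.0001757 = 0.9998243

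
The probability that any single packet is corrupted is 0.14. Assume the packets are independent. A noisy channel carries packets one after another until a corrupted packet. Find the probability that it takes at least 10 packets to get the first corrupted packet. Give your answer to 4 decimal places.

0.2573

Y = number of packets to the first success; geometric, p = 0.14.
P(Y > 9) = P(first 9 all fail) = (1−p)^9 = 0.257327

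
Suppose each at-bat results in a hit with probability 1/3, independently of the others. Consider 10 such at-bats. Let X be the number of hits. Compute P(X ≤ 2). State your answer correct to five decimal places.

X ~ Binomial(10, 0.333333); P(X ≤ 2) = Σ C(10,k) p^k (1−p)^(10−k) over k:
  k=0: C(10,0)·0.333333^0·0.666667^10 = 0.0173415
  k=1: C(10,1)·0.333333^1·0.666667^9 = 0.0867076
  k=2: C(10,2)·0.333333^2·0.666667^8 = 0.1950922
Total = 0.2991414

0.29914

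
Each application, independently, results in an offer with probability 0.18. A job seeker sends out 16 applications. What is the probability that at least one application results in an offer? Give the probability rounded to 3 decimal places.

0.958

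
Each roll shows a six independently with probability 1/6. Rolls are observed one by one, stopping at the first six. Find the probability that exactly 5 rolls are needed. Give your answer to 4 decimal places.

Geometric (trials to first success), p = 0.166667.
P(Y = 5) = (1−p)^4 · p = 0.48225 · 0.166667 = 0.080376

0.0804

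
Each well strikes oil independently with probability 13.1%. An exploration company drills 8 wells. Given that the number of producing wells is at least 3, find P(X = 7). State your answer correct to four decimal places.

0.0001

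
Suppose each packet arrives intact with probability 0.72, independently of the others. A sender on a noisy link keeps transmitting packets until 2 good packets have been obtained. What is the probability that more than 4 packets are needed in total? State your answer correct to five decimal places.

0.06937

Needing more than 4 packets ⇔ fewer than 2 successes in the first 4. With X ~ Binomial(4, 0.72), P(Y > 4) = P(X ≤ 1).
  k=0: C(4,0)·0.72^0·0.28^4 = 0.0061466
  k=1: C(4,1)·0.72^1·0.28^3 = 0.0632218
P(X ≤ 1) = 0.0693683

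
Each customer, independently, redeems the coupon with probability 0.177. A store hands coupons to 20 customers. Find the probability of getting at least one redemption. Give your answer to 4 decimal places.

P(at least one) = 1 − P(none) = 1 − (1 − 0.177)^20
= 1 − 0.020323 = 0.979677

0.9797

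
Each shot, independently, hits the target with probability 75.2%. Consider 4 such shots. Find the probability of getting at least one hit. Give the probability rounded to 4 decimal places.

0.9962

P(at least one) = 1 − P(none) = 1 − (1 − 0.752)^4
= 1 − 0.003783 = 0.996217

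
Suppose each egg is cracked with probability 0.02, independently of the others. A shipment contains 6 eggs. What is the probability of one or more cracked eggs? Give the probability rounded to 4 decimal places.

P(at least one) = 1 − P(none) = 1 − (1 − 0.02)^6
= 1 − 0.885842 = 0.114158

0.1142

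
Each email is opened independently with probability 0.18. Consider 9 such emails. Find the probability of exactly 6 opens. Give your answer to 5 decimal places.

0.00158

X ~ Binomial(n=9, p=0.18).
P(X=6) = C(9,6) · p^6 · (1−p)^3
= 84 · 3.4012e-05 · 0.55137 = 0.0015753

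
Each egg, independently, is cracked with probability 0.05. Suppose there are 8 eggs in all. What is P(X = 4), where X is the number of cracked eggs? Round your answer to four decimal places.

X ~ Binomial(n=8, p=0.05).
P(X=4) = C(8,4) · p^4 · (1−p)^4
= 70 · 6.25e-06 · 0.81451 = 0.000356

0.0004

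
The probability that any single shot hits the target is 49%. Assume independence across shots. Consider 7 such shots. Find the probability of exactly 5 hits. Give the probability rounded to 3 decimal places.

X ~ Binomial(n=7, p=0.49).
P(X=5) = C(7,5) · p^5 · (1−p)^2
= 21 · 0.028248 · 0.2601 = 0.15429

0.154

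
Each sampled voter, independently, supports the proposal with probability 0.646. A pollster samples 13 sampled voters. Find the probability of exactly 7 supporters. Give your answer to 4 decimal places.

X ~ Binomial(n=13, p=0.646).
P(X=7) = C(13,7) · p^7 · (1−p)^6
= 1716 · 0.046949 · 0.001968 = 0.158549

0.1585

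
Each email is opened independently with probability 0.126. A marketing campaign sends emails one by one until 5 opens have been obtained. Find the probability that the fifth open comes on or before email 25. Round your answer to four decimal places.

Finishing within 25 emails ⇔ at least 5 successes in the first 25. With X ~ Binomial(25, 0.126), P(Y ≤ 25) = 1 − P(X ≤ 4).
  k=0: C(25,0)·0.126^0·0.874^25 = 0.034497
  k=1: C(25,1)·0.126^1·0.874^24 = 0.124333
  k=2: C(25,2)·0.126^2·0.874^23 = 0.215093
  k=3: C(25,3)·0.126^3·0.874^22 = 0.237734
  k=4: C(25,4)·0.126^4·0.874^21 = 0.188501
1 − 0.800157 = 0.199843

0.1998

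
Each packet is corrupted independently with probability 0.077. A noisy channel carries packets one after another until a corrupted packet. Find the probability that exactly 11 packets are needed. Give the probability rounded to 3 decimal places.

Geometric (trials to first success), p = 0.077.
P(Y = 11) = (1−p)^10 · p = 0.44876 · 0.077 = 0.03455

0.035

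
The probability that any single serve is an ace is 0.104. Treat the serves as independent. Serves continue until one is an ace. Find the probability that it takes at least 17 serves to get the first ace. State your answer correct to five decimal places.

0.17256

Y = number of serves to the first success; geometric, p = 0.104.
P(Y > 16) = P(first 16 all fail) = (1−p)^16 = 0.1725552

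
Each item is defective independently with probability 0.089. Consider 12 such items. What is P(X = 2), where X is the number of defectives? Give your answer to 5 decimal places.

X ~ Binomial(n=12, p=0.089).
P(X=2) = C(12,2) · p^2 · (1−p)^10
= 66 · 0.007921 · 0.39372 = 0.2058295

0.20583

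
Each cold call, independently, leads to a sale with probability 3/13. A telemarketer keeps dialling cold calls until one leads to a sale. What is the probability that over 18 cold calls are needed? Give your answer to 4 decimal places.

0.0089

Y = number of cold calls to the first success; geometric, p = 0.230769.
P(Y > 18) = P(first 18 all fail) = (1−p)^18 = 0.008892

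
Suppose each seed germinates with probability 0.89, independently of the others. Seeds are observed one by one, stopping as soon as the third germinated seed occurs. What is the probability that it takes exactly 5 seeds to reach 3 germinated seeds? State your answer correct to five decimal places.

0.05118

Y = trial on which the third success occurs; negative binomial, r=3, p=0.89.
P(Y=5) = C(4,2) · p^3 · (1−p)^2
= 6 · 0.70497 · 0.0121 = 0.0511807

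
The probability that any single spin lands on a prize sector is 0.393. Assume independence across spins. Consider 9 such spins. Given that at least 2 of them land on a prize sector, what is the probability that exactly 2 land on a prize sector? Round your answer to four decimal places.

X ~ Binomial(9, 0.393). Want P(X=2 | X≥2) = P(X=2) / P(X≥2).
P(X=2) = C(9,2)·0.393^2·0.607^7 = 0.168814
P(X≥2) = 1 − 0.011187 − 0.065185 = 0.923629
Ratio = 0.168814 / 0.923629 = 0.182773

0.1828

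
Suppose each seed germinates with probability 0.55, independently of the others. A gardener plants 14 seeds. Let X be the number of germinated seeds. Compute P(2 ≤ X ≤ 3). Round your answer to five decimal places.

X ~ Binomial(14, 0.55); P(2 ≤ X ≤ 3) = Σ C(14,k) p^k (1−p)^(14−k) over k:
  k=2: C(14,2)·0.55^2·0.45^12 = 0.0018981
  k=3: C(14,3)·0.55^3·0.45^11 = 0.0092796
Total = 0.0111776

0.01118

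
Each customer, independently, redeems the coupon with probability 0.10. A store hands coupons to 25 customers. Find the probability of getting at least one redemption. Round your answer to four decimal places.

P(at least one) = 1 − P(none) = 1 − (1 − 0.10)^25
= 1 − 0.071790 = 0.928210

0.9282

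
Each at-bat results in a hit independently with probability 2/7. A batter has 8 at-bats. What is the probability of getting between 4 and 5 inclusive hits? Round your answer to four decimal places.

0.1603

X ~ Binomial(8, 0.285714); P(4 ≤ X ≤ 5) = Σ C(8,k) p^k (1−p)^(8−k) over k:
  k=4: C(8,4)·0.285714^4·0.714286^4 = 0.121427
  k=5: C(8,5)·0.285714^5·0.714286^3 = 0.038857
Total = 0.160283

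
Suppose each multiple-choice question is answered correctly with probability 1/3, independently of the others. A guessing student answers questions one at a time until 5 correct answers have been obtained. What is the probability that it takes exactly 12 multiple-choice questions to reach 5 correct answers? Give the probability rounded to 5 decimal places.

0.07948

Y = trial on which the fifth success occurs; negative binomial, r=5, p=0.333333.
P(Y=12) = C(11,4) · p^5 · (1−p)^7
= 330 · 0.0041152 · 0.058528 = 0.0794820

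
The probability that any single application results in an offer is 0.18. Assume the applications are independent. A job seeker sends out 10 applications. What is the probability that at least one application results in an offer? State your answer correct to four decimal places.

P(at least one) = 1 − P(none) = 1 − (1 − 0.18)^10
= 1 − 0.137448 = 0.862552

0.8626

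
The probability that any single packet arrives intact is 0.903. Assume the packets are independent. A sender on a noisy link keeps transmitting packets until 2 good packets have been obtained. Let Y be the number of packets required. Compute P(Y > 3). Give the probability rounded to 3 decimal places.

Needing more than 3 packets ⇔ fewer than 2 successes in the first 3. With X ~ Binomial(3, 0.903), P(Y > 3) = P(X ≤ 1).
  k=0: C(3,0)·0.903^0·0.097^3 = 0.00091
  k=1: C(3,1)·0.903^1·0.097^2 = 0.02549
P(X ≤ 1) = 0.02640

0.026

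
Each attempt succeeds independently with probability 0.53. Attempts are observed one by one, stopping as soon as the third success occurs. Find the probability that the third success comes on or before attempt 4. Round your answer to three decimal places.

Finishing within 4 attempts ⇔ at least 3 successes in the first 4. With X ~ Binomial(4, 0.53), P(Y ≤ 4) = 1 − P(X ≤ 2).
  k=0: C(4,0)·0.53^0·0.47^4 = 0.04880
  k=1: C(4,1)·0.53^1·0.47^3 = 0.22010
  k=2: C(4,2)·0.53^2·0.47^2 = 0.37230
1 − 0.64121 = 0.35879

0.359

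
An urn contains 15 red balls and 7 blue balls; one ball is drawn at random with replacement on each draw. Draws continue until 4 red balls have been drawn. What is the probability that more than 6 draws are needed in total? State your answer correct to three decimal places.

Needing more than 6 draws ⇔ fewer than 4 successes in the first 6. With X ~ Binomial(6, 0.681818), P(Y > 6) = P(X ≤ 3).
  k=0: C(6,0)·0.681818^0·0.318182^6 = 0.00104
  k=1: C(6,1)·0.681818^1·0.318182^5 = 0.01334
  k=2: C(6,2)·0.681818^2·0.318182^4 = 0.07147
  k=3: C(6,3)·0.681818^3·0.318182^3 = 0.20420
P(X ≤ 3) = 0.29005

0.290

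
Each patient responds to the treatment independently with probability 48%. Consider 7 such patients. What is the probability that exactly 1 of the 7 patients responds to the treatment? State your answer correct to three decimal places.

X ~ Binomial(n=7, p=0.48).
P(X=1) = C(7,1) · p^1 · (1−p)^6
= 7 · 0.48 · 0.019771 = 0.06643

0.066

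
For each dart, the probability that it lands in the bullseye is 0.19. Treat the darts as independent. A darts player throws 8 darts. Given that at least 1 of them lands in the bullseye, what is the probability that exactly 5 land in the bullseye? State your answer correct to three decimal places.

0.009

X ~ Binomial(8, 0.19). Want P(X=5 | X≥1) = P(X=5) / P(X≥1).
P(X=5) = C(8,5)·0.19^5·0.81^3 = 0.00737
P(X≥1) = 1 − 0.18530 = 0.81470
Ratio = 0.00737 / 0.81470 = 0.00905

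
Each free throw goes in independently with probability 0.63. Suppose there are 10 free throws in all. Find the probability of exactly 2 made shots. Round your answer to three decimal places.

X ~ Binomial(n=10, p=0.63).
P(X=2) = C(10,2) · p^2 · (1−p)^8
= 45 · 0.3969 · 0.00035125 = 0.00627

0.006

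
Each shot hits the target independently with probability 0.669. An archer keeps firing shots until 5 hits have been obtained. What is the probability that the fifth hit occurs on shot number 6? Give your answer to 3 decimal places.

Y = trial on which the fifth success occurs; negative binomial, r=5, p=0.669.
P(Y=6) = C(5,4) · p^5 · (1−p)^1
= 5 · 0.13401 · 0.331 = 0.22178

0.222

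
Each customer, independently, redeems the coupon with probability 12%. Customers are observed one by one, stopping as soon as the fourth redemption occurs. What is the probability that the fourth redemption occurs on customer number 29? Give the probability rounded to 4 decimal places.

Y = trial on which the fourth success occurs; negative binomial, r=4, p=0.12.
P(Y=29) = C(28,3) · p^4 · (1−p)^25
= 3276 · 0.00020736 · 0.040932 = 0.027806

0.0278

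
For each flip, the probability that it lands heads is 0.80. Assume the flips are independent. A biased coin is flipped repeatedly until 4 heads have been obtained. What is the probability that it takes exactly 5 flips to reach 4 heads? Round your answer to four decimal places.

Y = trial on which the fourth success occurs; negative binomial, r=4, p=0.80.
P(Y=5) = C(4,3) · p^4 · (1−p)^1
= 4 · 0.4096 · 0.2 = 0.327680

0.3277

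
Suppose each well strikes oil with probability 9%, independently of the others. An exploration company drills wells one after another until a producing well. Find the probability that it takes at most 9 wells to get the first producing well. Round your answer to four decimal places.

Y = number of wells to the first success; geometric, p = 0.09.
P(Y ≤ 9) = 1 − (1−p)^9 = 1 − 0.427930 = 0.572070

0.5721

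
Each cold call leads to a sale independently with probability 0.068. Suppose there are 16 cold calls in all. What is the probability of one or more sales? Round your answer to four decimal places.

P(at least one) = 1 − P(none) = 1 − (1 − 0.068)^16
= 1 − 0.324082 = 0.675918

0.6759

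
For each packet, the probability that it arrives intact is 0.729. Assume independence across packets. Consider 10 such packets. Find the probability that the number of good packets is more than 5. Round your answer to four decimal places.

X ~ Binomial(10, 0.729); P(X ≥ 6) = Σ C(10,k) p^k (1−p)^(10−k) over k:
  k=6: C(10,6)·0.729^6·0.271^4 = 0.170005
  k=7: C(10,7)·0.729^7·0.271^3 = 0.261326
  k=8: C(10,8)·0.729^8·0.271^2 = 0.263616
  k=9: C(10,9)·0.729^9·0.271^1 = 0.157586
  k=10: C(10,10)·0.729^10·0.271^0 = 0.042391
Total = 0.894923

0.8949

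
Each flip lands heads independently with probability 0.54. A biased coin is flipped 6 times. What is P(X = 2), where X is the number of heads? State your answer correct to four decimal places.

X ~ Binomial(n=6, p=0.54).
P(X=2) = C(6,2) · p^2 · (1−p)^4
= 15 · 0.2916 · 0.044775 = 0.195844

0.1958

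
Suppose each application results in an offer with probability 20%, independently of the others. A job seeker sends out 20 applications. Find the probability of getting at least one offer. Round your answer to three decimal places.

0.988

P(at least one) = 1 − P(none) = 1 − (1 − 0.20)^20
= 1 − 0.01153 = 0.98847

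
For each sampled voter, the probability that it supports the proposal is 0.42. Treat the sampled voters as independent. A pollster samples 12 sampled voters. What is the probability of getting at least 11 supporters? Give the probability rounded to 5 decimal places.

X ~ Binomial(12, 0.42); P(X ≥ 11) = Σ C(12,k) p^k (1−p)^(12−k) over k:
  k=11: C(12,11)·0.42^11·0.58^1 = 0.0004993
  k=12: C(12,12)·0.42^12·0.58^0 = 0.0000301
Total = 0.0005294

0.00053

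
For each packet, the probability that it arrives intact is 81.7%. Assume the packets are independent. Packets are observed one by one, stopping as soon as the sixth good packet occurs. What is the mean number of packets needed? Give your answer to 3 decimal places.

7.344

Y = total packets until the sixth success; negative binomial with r=6, p=0.817.
E[Y] = r / p = 6 / 0.817 = 7.34394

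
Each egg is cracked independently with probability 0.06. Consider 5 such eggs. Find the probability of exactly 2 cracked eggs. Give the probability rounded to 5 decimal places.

0.02990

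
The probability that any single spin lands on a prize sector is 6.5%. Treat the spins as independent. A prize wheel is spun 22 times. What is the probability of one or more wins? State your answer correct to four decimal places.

0.7720

P(at least one) = 1 − P(none) = 1 − (1 − 0.065)^22
= 1 − 0.227958 = 0.772042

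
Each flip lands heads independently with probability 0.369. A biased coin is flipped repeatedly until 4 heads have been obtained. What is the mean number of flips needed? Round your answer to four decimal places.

10.8401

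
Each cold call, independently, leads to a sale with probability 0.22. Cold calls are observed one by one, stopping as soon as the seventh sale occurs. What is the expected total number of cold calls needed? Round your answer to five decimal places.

31.81818

Y = total cold calls until the seventh success; negative binomial with r=7, p=0.22.
E[Y] = r / p = 7 / 0.22 = 31.8181818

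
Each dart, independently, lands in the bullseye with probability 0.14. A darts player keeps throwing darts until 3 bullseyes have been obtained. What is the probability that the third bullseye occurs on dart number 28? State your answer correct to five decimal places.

0.02219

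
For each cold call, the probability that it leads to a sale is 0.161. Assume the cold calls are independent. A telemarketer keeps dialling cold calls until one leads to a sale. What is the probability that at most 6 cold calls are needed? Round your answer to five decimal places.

Y = number of cold calls to the first success; geometric, p = 0.161.
P(Y ≤ 6) = 1 − (1−p)^6 = 1 − 0.3487962 = 0.6512038

0.65120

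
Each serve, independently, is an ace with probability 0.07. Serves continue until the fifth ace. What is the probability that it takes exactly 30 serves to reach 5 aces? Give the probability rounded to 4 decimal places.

Y = trial on which the fifth success occurs; negative binomial, r=5, p=0.07.
P(Y=30) = C(29,4) · p^5 · (1−p)^25
= 23751 · 1.6807e-06 · 0.16296 = 0.006505

0.0065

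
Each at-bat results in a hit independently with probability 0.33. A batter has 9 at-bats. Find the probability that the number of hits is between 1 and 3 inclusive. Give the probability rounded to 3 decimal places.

X ~ Binomial(9, 0.33); P(1 ≤ X ≤ 3) = Σ C(9,k) p^k (1−p)^(9−k) over k:
  k=1: C(9,1)·0.33^1·0.67^8 = 0.12060
  k=2: C(9,2)·0.33^2·0.67^7 = 0.23760
  k=3: C(9,3)·0.33^3·0.67^6 = 0.27307
Total = 0.63127

0.631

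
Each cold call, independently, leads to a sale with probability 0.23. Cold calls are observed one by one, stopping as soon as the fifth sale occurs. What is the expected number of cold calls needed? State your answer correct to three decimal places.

Y = total cold calls until the fifth success; negative binomial with r=5, p=0.23.
E[Y] = r / p = 5 / 0.23 = 21.73913

21.739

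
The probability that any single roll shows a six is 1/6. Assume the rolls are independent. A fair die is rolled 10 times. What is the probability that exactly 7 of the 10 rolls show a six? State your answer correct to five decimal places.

X ~ Binomial(n=10, p=0.166667).
P(X=7) = C(10,7) · p^7 · (1−p)^3
= 120 · 3.5722e-06 · 0.5787 = 0.0002481

0.00025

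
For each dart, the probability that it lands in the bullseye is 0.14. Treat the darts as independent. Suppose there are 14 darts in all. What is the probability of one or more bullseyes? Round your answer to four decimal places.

0.8789

P(at least one) = 1 − P(none) = 1 − (1 − 0.14)^14
= 1 − 0.121054 = 0.878946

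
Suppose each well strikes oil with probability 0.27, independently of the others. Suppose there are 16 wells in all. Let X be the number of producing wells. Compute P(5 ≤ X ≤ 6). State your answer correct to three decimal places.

X ~ Binomial(16, 0.27); P(5 ≤ X ≤ 6) = Σ C(16,k) p^k (1−p)^(16−k) over k:
  k=5: C(16,5)·0.27^5·0.73^11 = 0.19663
  k=6: C(16,6)·0.27^6·0.73^10 = 0.13333
Total = 0.32996

0.330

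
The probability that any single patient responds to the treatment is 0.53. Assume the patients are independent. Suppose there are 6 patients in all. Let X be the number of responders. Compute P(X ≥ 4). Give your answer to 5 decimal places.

0.40155

X ~ Binomial(6, 0.53); P(X ≥ 4) = Σ C(6,k) p^k (1−p)^(6−k) over k:
  k=4: C(6,4)·0.53^4·0.47^2 = 0.2614511
  k=5: C(6,5)·0.53^5·0.47^1 = 0.1179311
  k=6: C(6,6)·0.53^6·0.47^0 = 0.0221644
Total = 0.4015466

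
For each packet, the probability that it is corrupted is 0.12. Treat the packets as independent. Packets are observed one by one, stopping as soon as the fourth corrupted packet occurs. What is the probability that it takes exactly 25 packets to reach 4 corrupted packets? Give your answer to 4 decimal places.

0.0286

Y = trial on which the fourth success occurs; negative binomial, r=4, p=0.12.
P(Y=25) = C(24,3) · p^4 · (1−p)^21
= 2024 · 0.00020736 · 0.068255 = 0.028647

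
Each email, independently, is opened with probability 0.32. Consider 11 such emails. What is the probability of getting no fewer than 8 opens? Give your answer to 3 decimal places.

0.007

X ~ Binomial(11, 0.32); P(X ≥ 8) = Σ C(11,k) p^k (1−p)^(11−k) over k:
  k=8: C(11,8)·0.32^8·0.68^3 = 0.00570
  k=9: C(11,9)·0.32^9·0.68^2 = 0.00089
  k=10: C(11,10)·0.32^10·0.68^1 = 0.00008
  k=11: C(11,11)·0.32^11·0.68^0 = 0.00000
Total = 0.00669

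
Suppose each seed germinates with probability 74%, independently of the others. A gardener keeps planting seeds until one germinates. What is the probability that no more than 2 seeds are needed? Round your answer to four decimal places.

0.9324

Y = number of seeds to the first success; geometric, p = 0.74.
P(Y ≤ 2) = 1 − (1−p)^2 = 1 − 0.067600 = 0.932400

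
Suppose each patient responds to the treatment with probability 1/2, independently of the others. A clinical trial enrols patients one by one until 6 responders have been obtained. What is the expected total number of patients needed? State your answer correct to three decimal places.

Y = total patients until the sixth success; negative binomial with r=6, p=0.50.
E[Y] = r / p = 6 / 0.50 = 12.00000

12.000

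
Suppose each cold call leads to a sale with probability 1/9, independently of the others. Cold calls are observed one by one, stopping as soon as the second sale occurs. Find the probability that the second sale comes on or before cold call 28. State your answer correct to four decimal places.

0.8337

Finishing within 28 cold calls ⇔ at least 2 successes in the first 28. With X ~ Binomial(28, 0.111111), P(Y ≤ 28) = 1 − P(X ≤ 1).
  k=0: C(28,0)·0.111111^0·0.888889^28 = 0.036960
  k=1: C(28,1)·0.111111^1·0.888889^27 = 0.129359
1 − 0.166319 = 0.833681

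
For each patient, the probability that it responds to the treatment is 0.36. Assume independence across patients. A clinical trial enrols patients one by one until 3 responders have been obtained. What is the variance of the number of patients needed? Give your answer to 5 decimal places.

14.81481

Y = total patients until the third success; negative binomial with r=3, p=0.36.
Var(Y) = r(1−p)/p² = 3·0.64 / 0.36² = 14.8148148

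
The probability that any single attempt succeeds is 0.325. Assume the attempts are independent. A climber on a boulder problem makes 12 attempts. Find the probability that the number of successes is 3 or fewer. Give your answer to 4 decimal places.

0.4172

X ~ Binomial(12, 0.325); P(X ≤ 3) = Σ C(12,k) p^k (1−p)^(12−k) over k:
  k=0: C(12,0)·0.325^0·0.675^12 = 0.008946
  k=1: C(12,1)·0.325^1·0.675^11 = 0.051690
  k=2: C(12,2)·0.325^2·0.675^10 = 0.136883
  k=3: C(12,3)·0.325^3·0.675^9 = 0.219688
Total = 0.417207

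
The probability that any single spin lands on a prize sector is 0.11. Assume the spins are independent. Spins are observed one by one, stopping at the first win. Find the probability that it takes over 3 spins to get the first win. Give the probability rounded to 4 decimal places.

Y = number of spins to the first success; geometric, p = 0.11.
P(Y > 3) = P(first 3 all fail) = (1−p)^3 = 0.704969

0.7050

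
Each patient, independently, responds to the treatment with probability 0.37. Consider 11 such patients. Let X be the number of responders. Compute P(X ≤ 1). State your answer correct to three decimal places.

X ~ Binomial(11, 0.37); P(X ≤ 1) = Σ C(11,k) p^k (1−p)^(11−k) over k:
  k=0: C(11,0)·0.37^0·0.63^11 = 0.00621
  k=1: C(11,1)·0.37^1·0.63^10 = 0.04009
Total = 0.04629

0.046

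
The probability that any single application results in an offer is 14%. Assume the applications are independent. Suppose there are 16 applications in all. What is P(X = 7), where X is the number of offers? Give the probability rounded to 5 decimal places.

X ~ Binomial(n=16, p=0.14).
P(X=7) = C(16,7) · p^7 · (1−p)^9
= 11440 · 1.0541e-06 · 0.25733 = 0.0031032

0.00310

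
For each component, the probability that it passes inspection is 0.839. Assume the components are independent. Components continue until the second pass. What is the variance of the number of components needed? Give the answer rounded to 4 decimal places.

Y = total components until the second success; negative binomial with r=2, p=0.839.
Var(Y) = r(1−p)/p² = 2·0.161 / 0.839² = 0.457438

0.4574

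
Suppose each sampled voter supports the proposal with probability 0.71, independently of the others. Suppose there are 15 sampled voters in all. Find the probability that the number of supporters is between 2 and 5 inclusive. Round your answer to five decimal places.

0.00277

X ~ Binomial(15, 0.71); P(2 ≤ X ≤ 5) = Σ C(15,k) p^k (1−p)^(15−k) over k:
  k=2: C(15,2)·0.71^2·0.29^13 = 0.0000054
  k=3: C(15,3)·0.71^3·0.29^12 = 0.0000576
  k=4: C(15,4)·0.71^4·0.29^11 = 0.0004232
  k=5: C(15,5)·0.71^5·0.29^10 = 0.0022794
Total = 0.0027657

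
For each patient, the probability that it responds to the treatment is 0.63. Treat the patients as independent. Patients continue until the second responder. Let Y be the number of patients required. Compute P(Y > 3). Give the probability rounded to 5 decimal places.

Needing more than 3 patients ⇔ fewer than 2 successes in the first 3. With X ~ Binomial(3, 0.63), P(Y > 3) = P(X ≤ 1).
  k=0: C(3,0)·0.63^0·0.37^3 = 0.0506530
  k=1: C(3,1)·0.63^1·0.37^2 = 0.2587410
P(X ≤ 1) = 0.3093940

0.30939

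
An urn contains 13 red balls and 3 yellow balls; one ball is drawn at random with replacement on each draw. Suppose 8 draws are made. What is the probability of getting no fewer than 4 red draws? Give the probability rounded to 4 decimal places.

0.9922

X ~ Binomial(8, 0.8125); P(X ≥ 4) = Σ C(8,k) p^k (1−p)^(8−k) over k:
  k=4: C(8,4)·0.8125^4·0.1875^4 = 0.037705
  k=5: C(8,5)·0.8125^5·0.1875^3 = 0.130710
  k=6: C(8,6)·0.8125^6·0.1875^2 = 0.283205
  k=7: C(8,7)·0.8125^7·0.1875^1 = 0.350635
  k=8: C(8,8)·0.8125^8·0.1875^0 = 0.189927
Total = 0.992181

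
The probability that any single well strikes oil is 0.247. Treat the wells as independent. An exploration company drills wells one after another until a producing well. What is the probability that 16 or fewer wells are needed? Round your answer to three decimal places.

0.989

Y = number of wells to the first success; geometric, p = 0.247.
P(Y ≤ 16) = 1 − (1−p)^16 = 1 − 0.01068 = 0.98932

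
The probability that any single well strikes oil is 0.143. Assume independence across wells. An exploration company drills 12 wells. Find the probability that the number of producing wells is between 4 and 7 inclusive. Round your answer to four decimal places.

X ~ Binomial(12, 0.143); P(4 ≤ X ≤ 7) = Σ C(12,k) p^k (1−p)^(12−k) over k:
  k=4: C(12,4)·0.143^4·0.857^8 = 0.060228
  k=5: C(12,5)·0.143^5·0.857^7 = 0.016079
  k=6: C(12,6)·0.143^6·0.857^6 = 0.003130
  k=7: C(12,7)·0.143^7·0.857^5 = 0.000448
Total = 0.079885

0.0799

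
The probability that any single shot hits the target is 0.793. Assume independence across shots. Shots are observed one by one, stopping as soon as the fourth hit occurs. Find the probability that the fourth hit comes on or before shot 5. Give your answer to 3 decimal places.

Finishing within 5 shots ⇔ at least 4 successes in the first 5. With X ~ Binomial(5, 0.793), P(Y ≤ 5) = 1 − P(X ≤ 3).
  k=0: C(5,0)·0.793^0·0.207^5 = 0.00038
  k=1: C(5,1)·0.793^1·0.207^4 = 0.00728
  k=2: C(5,2)·0.793^2·0.207^3 = 0.05578
  k=3: C(5,3)·0.793^3·0.207^2 = 0.21368
1 − 0.27712 = 0.72288

0.723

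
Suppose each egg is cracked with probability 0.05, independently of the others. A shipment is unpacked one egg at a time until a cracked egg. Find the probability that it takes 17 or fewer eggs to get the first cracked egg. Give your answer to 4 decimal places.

Y = number of eggs to the first success; geometric, p = 0.05.
P(Y ≤ 17) = 1 − (1−p)^17 = 1 − 0.418120 = 0.581880

0.5819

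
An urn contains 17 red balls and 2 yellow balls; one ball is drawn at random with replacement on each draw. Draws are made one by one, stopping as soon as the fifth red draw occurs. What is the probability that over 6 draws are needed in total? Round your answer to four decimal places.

0.1248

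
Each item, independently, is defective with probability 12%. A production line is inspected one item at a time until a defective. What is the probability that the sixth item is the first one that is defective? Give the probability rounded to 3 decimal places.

Geometric (trials to first success), p = 0.12.
P(Y = 6) = (1−p)^5 · p = 0.52773 · 0.12 = 0.06333

0.063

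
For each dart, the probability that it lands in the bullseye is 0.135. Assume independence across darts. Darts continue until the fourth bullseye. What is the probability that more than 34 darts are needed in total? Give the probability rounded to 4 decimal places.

Needing more than 34 darts ⇔ fewer than 4 successes in the first 34. With X ~ Binomial(34, 0.135), P(Y > 34) = P(X ≤ 3).
  k=0: C(34,0)·0.135^0·0.865^34 = 0.007220
  k=1: C(34,1)·0.135^1·0.865^33 = 0.038313
  k=2: C(34,2)·0.135^2·0.865^32 = 0.098661
  k=3: C(34,3)·0.135^3·0.865^31 = 0.164245
P(X ≤ 3) = 0.308439

0.3084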